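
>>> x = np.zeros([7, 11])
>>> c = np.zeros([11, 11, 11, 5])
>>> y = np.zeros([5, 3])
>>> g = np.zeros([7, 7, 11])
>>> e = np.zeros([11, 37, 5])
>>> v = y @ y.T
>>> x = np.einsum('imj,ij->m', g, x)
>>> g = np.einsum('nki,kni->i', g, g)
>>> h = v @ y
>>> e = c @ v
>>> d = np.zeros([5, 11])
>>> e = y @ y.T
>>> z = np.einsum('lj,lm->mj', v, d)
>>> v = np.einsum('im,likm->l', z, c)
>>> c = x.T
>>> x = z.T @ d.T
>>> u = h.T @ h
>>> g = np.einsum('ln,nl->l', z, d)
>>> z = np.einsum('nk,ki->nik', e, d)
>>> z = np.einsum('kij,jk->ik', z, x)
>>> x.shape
(5, 5)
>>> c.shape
(7,)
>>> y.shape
(5, 3)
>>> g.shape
(11,)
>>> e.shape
(5, 5)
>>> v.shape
(11,)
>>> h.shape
(5, 3)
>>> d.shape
(5, 11)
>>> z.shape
(11, 5)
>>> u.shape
(3, 3)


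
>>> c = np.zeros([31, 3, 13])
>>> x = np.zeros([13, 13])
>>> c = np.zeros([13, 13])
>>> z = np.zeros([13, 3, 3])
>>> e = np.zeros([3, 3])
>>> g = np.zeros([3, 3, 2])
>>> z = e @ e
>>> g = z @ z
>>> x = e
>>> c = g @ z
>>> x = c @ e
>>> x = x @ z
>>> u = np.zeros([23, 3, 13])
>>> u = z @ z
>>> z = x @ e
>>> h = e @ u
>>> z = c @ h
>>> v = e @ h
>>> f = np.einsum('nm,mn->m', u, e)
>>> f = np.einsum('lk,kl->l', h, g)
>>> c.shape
(3, 3)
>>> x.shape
(3, 3)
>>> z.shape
(3, 3)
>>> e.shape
(3, 3)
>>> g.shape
(3, 3)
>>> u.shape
(3, 3)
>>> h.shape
(3, 3)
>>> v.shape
(3, 3)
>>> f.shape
(3,)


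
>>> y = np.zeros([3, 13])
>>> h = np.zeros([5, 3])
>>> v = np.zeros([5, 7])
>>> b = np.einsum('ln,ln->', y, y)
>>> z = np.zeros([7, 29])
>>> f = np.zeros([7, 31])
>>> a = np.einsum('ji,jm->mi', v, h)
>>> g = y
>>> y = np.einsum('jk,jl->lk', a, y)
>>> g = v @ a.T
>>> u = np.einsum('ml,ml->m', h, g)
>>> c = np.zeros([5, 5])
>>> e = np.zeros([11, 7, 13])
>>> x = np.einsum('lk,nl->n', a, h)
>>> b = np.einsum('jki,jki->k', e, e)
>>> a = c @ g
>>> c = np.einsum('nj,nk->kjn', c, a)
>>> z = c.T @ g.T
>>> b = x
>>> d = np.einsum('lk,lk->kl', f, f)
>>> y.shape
(13, 7)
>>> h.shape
(5, 3)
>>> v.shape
(5, 7)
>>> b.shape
(5,)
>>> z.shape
(5, 5, 5)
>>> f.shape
(7, 31)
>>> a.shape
(5, 3)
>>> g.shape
(5, 3)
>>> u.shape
(5,)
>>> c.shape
(3, 5, 5)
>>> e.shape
(11, 7, 13)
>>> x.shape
(5,)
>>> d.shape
(31, 7)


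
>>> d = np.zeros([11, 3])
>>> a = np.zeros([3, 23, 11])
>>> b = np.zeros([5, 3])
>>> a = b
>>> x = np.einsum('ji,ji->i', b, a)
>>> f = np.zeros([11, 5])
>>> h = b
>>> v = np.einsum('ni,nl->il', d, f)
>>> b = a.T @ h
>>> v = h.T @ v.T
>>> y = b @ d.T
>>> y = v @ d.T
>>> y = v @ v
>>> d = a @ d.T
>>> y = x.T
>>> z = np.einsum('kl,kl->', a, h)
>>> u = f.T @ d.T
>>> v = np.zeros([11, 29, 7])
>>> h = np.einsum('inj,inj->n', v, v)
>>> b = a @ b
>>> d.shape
(5, 11)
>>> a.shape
(5, 3)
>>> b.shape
(5, 3)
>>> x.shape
(3,)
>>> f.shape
(11, 5)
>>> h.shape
(29,)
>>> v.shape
(11, 29, 7)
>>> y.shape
(3,)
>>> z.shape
()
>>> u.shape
(5, 5)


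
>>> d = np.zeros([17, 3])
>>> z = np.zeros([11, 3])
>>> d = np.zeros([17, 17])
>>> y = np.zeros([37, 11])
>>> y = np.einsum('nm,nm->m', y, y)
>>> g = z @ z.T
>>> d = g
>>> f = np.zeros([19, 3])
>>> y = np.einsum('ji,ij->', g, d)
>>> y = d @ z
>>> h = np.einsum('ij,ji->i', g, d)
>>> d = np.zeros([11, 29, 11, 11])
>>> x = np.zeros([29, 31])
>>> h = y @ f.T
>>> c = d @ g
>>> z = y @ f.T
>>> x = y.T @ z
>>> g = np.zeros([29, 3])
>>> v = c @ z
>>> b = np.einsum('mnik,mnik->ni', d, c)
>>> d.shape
(11, 29, 11, 11)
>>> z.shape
(11, 19)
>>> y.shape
(11, 3)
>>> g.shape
(29, 3)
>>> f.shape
(19, 3)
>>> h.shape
(11, 19)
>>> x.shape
(3, 19)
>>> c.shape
(11, 29, 11, 11)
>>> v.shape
(11, 29, 11, 19)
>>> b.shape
(29, 11)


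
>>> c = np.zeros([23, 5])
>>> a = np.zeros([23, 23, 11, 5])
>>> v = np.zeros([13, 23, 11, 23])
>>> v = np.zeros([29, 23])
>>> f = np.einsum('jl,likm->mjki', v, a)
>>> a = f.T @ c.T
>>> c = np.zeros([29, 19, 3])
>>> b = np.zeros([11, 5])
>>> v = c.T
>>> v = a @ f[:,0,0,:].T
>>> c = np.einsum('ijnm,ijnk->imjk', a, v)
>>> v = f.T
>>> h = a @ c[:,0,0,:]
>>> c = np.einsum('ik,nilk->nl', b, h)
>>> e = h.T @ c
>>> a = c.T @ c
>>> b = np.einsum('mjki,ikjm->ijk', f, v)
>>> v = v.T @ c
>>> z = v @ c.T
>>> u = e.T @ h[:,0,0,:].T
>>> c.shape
(23, 29)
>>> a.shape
(29, 29)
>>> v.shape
(5, 29, 11, 29)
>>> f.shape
(5, 29, 11, 23)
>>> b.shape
(23, 29, 11)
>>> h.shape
(23, 11, 29, 5)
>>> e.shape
(5, 29, 11, 29)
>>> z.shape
(5, 29, 11, 23)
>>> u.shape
(29, 11, 29, 23)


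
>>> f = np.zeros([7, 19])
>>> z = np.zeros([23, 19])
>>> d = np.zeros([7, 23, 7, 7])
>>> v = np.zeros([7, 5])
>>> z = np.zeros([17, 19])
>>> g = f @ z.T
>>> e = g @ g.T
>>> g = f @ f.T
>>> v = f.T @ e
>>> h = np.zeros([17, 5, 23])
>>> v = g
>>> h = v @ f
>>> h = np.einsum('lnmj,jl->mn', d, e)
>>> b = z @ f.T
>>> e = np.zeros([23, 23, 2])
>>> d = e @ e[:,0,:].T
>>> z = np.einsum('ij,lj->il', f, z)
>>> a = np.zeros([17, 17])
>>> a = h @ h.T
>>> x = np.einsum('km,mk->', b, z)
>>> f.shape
(7, 19)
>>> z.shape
(7, 17)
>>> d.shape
(23, 23, 23)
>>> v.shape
(7, 7)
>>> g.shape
(7, 7)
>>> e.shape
(23, 23, 2)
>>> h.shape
(7, 23)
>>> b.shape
(17, 7)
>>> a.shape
(7, 7)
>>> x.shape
()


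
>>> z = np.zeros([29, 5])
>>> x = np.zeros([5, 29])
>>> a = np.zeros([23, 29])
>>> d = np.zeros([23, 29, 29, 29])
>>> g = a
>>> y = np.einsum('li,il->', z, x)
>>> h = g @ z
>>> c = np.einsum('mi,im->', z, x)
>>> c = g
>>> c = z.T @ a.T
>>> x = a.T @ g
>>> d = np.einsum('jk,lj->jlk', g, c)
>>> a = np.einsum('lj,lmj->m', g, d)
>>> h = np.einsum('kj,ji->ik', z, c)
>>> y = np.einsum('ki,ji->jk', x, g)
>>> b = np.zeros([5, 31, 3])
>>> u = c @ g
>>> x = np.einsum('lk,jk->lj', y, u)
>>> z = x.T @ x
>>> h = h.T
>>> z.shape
(5, 5)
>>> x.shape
(23, 5)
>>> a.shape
(5,)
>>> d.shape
(23, 5, 29)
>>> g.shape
(23, 29)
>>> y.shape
(23, 29)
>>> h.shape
(29, 23)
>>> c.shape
(5, 23)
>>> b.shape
(5, 31, 3)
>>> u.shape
(5, 29)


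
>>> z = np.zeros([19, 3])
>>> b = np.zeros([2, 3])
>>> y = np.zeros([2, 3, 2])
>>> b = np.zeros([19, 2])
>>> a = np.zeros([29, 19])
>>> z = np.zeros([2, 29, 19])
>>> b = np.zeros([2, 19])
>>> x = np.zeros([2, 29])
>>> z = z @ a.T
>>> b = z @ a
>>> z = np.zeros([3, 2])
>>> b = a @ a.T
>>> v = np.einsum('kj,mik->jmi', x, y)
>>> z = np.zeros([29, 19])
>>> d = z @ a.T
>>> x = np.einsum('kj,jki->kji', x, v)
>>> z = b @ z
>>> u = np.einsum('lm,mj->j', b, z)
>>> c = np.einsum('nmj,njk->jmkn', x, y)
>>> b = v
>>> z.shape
(29, 19)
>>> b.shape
(29, 2, 3)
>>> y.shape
(2, 3, 2)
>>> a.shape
(29, 19)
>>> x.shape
(2, 29, 3)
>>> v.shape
(29, 2, 3)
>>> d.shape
(29, 29)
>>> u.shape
(19,)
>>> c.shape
(3, 29, 2, 2)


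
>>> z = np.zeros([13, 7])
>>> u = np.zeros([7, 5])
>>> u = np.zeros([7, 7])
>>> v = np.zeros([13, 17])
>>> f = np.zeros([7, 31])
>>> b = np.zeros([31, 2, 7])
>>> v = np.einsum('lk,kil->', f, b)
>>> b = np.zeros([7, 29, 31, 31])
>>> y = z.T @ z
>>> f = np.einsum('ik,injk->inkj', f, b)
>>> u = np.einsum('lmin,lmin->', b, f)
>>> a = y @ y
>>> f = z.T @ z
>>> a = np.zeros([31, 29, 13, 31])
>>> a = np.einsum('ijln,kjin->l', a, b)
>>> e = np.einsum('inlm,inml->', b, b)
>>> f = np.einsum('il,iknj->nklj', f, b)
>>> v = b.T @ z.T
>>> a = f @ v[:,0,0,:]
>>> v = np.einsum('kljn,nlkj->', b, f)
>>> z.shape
(13, 7)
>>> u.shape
()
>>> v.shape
()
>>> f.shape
(31, 29, 7, 31)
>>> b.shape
(7, 29, 31, 31)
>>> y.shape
(7, 7)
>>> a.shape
(31, 29, 7, 13)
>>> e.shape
()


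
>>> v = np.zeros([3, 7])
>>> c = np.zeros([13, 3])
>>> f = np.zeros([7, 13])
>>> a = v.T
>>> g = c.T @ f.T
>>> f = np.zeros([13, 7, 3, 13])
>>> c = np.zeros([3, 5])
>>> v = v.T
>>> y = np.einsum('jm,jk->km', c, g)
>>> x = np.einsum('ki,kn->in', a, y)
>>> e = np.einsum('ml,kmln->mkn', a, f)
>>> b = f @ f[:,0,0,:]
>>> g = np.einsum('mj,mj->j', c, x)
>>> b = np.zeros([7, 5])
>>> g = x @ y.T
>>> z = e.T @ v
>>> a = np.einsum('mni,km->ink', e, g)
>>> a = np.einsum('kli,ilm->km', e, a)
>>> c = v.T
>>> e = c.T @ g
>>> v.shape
(7, 3)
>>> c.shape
(3, 7)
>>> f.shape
(13, 7, 3, 13)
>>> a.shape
(7, 3)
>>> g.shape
(3, 7)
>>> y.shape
(7, 5)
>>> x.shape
(3, 5)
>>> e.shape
(7, 7)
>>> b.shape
(7, 5)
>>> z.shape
(13, 13, 3)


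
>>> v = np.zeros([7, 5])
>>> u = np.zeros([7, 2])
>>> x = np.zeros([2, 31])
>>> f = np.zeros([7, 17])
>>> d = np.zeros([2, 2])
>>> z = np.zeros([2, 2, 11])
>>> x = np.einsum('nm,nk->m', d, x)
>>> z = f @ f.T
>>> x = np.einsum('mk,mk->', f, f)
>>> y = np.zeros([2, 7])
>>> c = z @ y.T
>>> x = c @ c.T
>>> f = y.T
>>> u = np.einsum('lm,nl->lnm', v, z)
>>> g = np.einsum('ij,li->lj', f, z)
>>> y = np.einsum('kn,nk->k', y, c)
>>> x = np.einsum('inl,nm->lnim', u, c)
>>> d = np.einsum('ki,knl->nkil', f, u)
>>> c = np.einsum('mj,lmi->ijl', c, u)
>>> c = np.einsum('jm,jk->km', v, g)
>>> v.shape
(7, 5)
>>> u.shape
(7, 7, 5)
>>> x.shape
(5, 7, 7, 2)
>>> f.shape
(7, 2)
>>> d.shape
(7, 7, 2, 5)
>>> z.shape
(7, 7)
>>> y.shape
(2,)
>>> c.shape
(2, 5)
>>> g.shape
(7, 2)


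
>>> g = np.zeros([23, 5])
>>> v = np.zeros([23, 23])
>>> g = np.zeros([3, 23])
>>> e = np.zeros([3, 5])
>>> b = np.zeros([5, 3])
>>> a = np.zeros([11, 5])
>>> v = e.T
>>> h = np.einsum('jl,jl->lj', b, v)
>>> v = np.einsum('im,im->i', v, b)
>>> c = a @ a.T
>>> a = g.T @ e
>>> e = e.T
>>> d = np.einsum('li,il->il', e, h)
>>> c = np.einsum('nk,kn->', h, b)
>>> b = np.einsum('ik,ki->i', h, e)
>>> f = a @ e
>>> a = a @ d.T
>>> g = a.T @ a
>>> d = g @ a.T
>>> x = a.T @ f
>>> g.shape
(3, 3)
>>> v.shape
(5,)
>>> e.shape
(5, 3)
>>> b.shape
(3,)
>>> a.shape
(23, 3)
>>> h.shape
(3, 5)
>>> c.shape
()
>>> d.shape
(3, 23)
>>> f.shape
(23, 3)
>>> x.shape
(3, 3)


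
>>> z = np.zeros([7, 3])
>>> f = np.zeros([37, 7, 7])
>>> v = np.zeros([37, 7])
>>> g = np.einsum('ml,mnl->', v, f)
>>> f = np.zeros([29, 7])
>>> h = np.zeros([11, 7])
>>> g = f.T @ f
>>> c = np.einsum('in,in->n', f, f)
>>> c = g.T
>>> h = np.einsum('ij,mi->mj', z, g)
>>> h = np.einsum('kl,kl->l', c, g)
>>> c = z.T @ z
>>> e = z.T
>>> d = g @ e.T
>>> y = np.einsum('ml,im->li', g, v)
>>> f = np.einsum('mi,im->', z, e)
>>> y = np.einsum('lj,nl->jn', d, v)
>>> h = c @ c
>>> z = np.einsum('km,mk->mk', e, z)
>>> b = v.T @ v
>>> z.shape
(7, 3)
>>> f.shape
()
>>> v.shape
(37, 7)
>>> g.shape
(7, 7)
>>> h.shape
(3, 3)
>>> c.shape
(3, 3)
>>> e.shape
(3, 7)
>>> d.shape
(7, 3)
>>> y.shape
(3, 37)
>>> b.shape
(7, 7)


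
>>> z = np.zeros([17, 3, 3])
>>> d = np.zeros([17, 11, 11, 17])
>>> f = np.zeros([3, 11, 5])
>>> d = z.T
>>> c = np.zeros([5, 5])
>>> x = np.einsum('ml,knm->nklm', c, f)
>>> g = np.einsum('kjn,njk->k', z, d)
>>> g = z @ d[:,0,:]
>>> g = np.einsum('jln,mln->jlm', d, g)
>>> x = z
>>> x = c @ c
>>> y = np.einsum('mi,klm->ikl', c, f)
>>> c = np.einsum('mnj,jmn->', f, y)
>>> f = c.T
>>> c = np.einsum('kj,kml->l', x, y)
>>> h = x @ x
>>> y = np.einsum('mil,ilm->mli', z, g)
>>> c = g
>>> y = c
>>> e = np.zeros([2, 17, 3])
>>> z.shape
(17, 3, 3)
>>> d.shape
(3, 3, 17)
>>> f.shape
()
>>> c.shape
(3, 3, 17)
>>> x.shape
(5, 5)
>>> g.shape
(3, 3, 17)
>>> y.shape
(3, 3, 17)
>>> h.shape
(5, 5)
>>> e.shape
(2, 17, 3)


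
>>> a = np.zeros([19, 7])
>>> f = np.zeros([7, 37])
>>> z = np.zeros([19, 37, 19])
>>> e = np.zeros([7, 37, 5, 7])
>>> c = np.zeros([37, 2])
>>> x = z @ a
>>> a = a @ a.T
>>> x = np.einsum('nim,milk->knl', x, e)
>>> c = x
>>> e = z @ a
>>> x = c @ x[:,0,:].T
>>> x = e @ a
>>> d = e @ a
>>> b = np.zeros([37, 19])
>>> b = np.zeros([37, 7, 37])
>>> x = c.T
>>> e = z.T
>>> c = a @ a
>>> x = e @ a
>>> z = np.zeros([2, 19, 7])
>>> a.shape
(19, 19)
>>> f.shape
(7, 37)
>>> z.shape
(2, 19, 7)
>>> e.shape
(19, 37, 19)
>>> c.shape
(19, 19)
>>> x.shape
(19, 37, 19)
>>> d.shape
(19, 37, 19)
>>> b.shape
(37, 7, 37)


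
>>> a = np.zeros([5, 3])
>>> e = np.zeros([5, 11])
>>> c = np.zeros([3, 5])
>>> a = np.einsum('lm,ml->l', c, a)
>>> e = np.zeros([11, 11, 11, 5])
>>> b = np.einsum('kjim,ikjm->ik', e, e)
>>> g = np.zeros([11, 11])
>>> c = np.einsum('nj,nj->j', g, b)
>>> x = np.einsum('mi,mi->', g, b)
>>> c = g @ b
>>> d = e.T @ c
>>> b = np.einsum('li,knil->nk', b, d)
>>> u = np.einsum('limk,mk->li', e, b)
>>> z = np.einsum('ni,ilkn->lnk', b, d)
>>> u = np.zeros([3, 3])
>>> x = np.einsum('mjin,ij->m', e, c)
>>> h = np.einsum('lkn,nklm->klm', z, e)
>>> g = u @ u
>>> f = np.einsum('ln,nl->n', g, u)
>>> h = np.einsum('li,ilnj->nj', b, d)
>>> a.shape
(3,)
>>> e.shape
(11, 11, 11, 5)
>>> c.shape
(11, 11)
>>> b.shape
(11, 5)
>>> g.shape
(3, 3)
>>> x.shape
(11,)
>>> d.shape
(5, 11, 11, 11)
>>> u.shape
(3, 3)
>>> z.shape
(11, 11, 11)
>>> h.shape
(11, 11)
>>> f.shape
(3,)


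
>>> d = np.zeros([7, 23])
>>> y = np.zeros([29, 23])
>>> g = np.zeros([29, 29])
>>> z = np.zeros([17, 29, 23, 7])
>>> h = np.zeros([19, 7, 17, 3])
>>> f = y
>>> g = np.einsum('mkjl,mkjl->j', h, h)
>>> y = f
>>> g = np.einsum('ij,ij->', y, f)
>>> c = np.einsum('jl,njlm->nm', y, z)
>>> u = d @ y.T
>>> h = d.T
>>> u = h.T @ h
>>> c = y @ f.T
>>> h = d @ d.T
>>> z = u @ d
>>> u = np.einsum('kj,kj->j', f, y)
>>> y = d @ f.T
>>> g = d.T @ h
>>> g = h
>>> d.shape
(7, 23)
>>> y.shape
(7, 29)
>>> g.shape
(7, 7)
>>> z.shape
(7, 23)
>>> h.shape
(7, 7)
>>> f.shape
(29, 23)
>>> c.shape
(29, 29)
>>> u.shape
(23,)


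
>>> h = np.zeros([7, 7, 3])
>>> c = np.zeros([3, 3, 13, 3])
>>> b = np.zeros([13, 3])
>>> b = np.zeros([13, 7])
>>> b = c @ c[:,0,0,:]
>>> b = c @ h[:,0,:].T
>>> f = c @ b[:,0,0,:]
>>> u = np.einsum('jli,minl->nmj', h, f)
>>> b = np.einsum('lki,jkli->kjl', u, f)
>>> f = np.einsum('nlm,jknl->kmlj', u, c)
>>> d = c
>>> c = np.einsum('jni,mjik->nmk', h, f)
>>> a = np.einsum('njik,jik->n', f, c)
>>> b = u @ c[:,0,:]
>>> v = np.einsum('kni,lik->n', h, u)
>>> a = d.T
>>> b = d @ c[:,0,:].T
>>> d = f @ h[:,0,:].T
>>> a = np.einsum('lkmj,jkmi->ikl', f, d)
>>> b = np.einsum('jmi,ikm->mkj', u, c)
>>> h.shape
(7, 7, 3)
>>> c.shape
(7, 3, 3)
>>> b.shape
(3, 3, 13)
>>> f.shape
(3, 7, 3, 3)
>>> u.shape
(13, 3, 7)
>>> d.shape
(3, 7, 3, 7)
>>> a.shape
(7, 7, 3)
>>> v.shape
(7,)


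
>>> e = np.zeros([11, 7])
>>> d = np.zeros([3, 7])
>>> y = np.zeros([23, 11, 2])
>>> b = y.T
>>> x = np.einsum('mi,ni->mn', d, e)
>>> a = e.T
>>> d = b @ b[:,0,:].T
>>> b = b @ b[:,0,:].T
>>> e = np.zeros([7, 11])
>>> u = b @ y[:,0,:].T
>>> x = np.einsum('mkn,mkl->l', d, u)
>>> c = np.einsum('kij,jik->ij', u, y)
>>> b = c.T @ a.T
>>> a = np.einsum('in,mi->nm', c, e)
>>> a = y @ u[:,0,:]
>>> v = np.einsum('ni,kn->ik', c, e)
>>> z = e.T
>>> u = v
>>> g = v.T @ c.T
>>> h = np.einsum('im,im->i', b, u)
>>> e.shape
(7, 11)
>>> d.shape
(2, 11, 2)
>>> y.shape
(23, 11, 2)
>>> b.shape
(23, 7)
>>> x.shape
(23,)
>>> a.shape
(23, 11, 23)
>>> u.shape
(23, 7)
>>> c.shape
(11, 23)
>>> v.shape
(23, 7)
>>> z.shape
(11, 7)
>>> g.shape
(7, 11)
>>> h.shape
(23,)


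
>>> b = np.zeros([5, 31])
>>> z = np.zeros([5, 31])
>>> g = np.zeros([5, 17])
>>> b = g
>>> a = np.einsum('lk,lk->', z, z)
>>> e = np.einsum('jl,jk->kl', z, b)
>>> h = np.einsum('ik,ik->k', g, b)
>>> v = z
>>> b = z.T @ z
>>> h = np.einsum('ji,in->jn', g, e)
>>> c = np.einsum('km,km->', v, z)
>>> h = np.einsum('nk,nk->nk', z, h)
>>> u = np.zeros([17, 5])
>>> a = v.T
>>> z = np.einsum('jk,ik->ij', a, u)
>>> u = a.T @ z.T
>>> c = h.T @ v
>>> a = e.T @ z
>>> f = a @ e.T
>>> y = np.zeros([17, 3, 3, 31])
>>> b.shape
(31, 31)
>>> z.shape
(17, 31)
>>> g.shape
(5, 17)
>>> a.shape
(31, 31)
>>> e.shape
(17, 31)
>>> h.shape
(5, 31)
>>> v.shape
(5, 31)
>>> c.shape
(31, 31)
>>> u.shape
(5, 17)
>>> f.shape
(31, 17)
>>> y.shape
(17, 3, 3, 31)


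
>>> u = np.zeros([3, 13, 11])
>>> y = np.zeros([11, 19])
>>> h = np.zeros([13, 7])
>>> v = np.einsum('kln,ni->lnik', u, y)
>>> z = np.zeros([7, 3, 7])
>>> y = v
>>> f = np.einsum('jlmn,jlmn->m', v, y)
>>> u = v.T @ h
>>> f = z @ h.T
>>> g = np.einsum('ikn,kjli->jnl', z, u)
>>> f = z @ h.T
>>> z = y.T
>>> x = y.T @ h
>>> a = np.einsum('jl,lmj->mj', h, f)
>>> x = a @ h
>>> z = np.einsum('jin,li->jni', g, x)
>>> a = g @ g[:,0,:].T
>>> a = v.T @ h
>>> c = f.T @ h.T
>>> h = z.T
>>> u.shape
(3, 19, 11, 7)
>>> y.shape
(13, 11, 19, 3)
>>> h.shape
(7, 11, 19)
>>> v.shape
(13, 11, 19, 3)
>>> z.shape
(19, 11, 7)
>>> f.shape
(7, 3, 13)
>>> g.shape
(19, 7, 11)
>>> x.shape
(3, 7)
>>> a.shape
(3, 19, 11, 7)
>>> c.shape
(13, 3, 13)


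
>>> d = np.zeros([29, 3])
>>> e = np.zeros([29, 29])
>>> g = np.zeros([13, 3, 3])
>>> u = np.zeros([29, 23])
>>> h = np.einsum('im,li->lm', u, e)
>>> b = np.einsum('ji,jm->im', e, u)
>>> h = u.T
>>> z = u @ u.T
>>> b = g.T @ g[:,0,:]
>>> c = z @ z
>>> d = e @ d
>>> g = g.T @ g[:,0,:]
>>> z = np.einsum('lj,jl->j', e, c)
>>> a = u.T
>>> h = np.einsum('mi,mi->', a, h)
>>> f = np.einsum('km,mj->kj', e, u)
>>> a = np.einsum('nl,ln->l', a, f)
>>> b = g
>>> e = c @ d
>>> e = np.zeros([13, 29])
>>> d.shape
(29, 3)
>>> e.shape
(13, 29)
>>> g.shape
(3, 3, 3)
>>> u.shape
(29, 23)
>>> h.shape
()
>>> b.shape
(3, 3, 3)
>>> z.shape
(29,)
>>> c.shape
(29, 29)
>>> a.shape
(29,)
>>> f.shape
(29, 23)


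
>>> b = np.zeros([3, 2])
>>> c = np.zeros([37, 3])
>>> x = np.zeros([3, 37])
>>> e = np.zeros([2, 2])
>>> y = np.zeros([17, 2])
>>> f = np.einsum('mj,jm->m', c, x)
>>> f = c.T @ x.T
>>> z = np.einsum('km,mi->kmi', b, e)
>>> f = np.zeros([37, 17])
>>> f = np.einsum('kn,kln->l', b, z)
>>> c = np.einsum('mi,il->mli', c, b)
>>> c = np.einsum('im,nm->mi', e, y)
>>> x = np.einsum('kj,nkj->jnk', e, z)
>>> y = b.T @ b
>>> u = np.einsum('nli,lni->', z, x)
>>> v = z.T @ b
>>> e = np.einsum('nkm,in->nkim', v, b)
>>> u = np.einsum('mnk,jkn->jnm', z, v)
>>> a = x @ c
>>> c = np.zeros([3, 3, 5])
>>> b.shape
(3, 2)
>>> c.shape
(3, 3, 5)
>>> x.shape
(2, 3, 2)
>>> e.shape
(2, 2, 3, 2)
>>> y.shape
(2, 2)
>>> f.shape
(2,)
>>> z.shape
(3, 2, 2)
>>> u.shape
(2, 2, 3)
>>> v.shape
(2, 2, 2)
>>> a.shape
(2, 3, 2)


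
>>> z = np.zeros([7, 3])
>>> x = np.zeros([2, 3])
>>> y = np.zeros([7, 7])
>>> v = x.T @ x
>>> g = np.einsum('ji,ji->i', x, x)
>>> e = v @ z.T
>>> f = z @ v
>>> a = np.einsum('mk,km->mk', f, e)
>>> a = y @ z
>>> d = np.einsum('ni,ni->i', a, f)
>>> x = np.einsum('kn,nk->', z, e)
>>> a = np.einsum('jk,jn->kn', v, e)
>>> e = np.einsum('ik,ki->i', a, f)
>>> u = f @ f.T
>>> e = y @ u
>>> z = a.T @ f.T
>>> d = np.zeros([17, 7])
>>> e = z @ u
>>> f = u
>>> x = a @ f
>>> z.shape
(7, 7)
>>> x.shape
(3, 7)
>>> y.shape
(7, 7)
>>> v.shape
(3, 3)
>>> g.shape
(3,)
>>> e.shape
(7, 7)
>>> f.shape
(7, 7)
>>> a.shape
(3, 7)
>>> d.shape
(17, 7)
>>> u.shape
(7, 7)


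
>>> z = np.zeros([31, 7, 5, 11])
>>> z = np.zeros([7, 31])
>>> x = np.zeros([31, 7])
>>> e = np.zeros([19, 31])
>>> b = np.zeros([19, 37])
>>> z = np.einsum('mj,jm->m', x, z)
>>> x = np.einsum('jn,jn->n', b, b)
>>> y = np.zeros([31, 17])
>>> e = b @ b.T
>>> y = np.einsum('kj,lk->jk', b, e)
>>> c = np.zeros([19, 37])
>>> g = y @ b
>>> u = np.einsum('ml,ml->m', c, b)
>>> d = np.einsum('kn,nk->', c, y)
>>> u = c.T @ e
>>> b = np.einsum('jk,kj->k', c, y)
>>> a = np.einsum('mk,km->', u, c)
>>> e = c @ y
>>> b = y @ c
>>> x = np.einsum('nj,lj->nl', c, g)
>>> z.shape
(31,)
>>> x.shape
(19, 37)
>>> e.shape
(19, 19)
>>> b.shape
(37, 37)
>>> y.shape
(37, 19)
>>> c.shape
(19, 37)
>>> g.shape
(37, 37)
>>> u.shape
(37, 19)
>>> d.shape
()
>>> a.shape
()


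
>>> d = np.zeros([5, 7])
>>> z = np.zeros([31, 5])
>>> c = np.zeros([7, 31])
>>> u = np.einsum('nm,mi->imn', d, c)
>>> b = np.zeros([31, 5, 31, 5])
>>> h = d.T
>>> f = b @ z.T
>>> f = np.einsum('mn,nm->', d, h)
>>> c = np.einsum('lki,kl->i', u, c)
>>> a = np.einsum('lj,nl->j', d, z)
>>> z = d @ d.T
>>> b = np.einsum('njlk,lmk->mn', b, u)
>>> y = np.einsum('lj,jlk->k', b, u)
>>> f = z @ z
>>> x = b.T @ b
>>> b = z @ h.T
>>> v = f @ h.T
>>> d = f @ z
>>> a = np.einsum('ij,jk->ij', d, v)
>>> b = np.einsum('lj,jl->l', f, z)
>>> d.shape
(5, 5)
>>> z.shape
(5, 5)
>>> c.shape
(5,)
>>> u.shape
(31, 7, 5)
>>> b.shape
(5,)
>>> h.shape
(7, 5)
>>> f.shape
(5, 5)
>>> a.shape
(5, 5)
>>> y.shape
(5,)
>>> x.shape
(31, 31)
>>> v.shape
(5, 7)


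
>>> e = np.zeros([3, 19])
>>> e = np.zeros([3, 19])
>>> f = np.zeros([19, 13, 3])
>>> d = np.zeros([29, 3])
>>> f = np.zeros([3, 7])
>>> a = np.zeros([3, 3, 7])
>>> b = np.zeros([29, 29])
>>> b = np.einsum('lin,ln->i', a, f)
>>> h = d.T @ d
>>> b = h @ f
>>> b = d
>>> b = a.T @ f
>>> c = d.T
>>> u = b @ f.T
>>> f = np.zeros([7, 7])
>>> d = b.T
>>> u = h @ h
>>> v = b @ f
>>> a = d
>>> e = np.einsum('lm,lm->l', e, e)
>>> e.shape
(3,)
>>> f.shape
(7, 7)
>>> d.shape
(7, 3, 7)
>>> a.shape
(7, 3, 7)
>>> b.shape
(7, 3, 7)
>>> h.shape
(3, 3)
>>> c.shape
(3, 29)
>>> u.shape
(3, 3)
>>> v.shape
(7, 3, 7)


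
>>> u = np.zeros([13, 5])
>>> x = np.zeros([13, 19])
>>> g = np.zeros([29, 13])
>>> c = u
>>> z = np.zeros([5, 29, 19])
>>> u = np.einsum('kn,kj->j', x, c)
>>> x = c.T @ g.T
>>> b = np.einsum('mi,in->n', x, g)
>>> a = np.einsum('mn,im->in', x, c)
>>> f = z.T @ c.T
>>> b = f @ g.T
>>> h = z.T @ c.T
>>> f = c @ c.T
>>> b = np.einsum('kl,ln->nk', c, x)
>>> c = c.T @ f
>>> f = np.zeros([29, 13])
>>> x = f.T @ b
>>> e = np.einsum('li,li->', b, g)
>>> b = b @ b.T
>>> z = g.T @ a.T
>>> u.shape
(5,)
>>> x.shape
(13, 13)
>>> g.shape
(29, 13)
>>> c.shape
(5, 13)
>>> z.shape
(13, 13)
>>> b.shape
(29, 29)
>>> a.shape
(13, 29)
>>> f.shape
(29, 13)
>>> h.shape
(19, 29, 13)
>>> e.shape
()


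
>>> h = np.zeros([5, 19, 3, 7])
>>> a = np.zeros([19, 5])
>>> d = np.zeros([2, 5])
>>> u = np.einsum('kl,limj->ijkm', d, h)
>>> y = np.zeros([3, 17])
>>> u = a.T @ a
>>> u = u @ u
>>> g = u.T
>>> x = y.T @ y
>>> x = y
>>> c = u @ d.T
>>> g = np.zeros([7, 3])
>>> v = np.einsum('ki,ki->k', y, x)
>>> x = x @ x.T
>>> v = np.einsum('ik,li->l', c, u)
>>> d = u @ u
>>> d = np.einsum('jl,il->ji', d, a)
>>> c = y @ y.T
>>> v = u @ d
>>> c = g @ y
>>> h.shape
(5, 19, 3, 7)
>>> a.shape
(19, 5)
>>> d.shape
(5, 19)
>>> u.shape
(5, 5)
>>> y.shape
(3, 17)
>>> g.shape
(7, 3)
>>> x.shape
(3, 3)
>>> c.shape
(7, 17)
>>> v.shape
(5, 19)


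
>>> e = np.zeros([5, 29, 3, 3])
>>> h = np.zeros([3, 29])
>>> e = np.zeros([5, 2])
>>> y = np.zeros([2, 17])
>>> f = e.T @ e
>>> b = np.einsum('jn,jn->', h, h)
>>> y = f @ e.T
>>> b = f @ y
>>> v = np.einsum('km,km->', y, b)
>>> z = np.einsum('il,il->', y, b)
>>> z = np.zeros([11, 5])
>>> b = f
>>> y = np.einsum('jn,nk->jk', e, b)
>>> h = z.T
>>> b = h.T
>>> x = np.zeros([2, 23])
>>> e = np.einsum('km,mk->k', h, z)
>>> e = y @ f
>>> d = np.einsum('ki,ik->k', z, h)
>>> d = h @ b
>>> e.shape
(5, 2)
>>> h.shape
(5, 11)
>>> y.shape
(5, 2)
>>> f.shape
(2, 2)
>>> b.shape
(11, 5)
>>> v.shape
()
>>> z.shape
(11, 5)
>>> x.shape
(2, 23)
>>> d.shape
(5, 5)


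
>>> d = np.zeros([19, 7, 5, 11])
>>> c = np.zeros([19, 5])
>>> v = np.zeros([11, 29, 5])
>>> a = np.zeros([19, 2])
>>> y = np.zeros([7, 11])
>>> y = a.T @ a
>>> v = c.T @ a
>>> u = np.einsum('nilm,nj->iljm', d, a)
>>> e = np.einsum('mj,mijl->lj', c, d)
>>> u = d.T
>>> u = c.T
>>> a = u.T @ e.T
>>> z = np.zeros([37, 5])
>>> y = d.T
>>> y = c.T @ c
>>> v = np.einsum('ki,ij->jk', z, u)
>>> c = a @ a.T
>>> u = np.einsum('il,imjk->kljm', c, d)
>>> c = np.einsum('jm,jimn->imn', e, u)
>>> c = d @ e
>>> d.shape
(19, 7, 5, 11)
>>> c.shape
(19, 7, 5, 5)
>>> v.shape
(19, 37)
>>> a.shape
(19, 11)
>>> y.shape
(5, 5)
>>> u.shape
(11, 19, 5, 7)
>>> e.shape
(11, 5)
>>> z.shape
(37, 5)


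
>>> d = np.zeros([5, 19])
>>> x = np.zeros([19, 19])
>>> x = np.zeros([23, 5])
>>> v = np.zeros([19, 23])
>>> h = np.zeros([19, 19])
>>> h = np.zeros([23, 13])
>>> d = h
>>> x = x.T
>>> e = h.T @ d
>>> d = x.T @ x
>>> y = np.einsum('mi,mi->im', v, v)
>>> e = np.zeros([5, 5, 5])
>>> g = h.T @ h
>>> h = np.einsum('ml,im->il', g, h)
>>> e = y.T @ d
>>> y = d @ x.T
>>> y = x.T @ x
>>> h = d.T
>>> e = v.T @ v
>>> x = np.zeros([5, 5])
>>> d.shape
(23, 23)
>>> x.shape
(5, 5)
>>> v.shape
(19, 23)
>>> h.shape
(23, 23)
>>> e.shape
(23, 23)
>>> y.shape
(23, 23)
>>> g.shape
(13, 13)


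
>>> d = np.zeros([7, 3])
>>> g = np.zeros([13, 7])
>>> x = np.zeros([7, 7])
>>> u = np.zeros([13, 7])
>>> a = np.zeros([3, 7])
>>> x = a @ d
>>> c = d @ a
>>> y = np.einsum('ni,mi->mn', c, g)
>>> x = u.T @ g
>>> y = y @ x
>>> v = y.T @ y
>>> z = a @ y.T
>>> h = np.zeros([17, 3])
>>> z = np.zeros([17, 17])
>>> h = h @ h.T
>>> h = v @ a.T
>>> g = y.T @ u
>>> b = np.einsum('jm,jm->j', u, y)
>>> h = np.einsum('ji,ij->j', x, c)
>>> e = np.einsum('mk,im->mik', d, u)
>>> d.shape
(7, 3)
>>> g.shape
(7, 7)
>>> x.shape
(7, 7)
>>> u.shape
(13, 7)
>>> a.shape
(3, 7)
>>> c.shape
(7, 7)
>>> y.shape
(13, 7)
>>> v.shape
(7, 7)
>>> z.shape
(17, 17)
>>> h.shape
(7,)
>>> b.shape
(13,)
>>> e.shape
(7, 13, 3)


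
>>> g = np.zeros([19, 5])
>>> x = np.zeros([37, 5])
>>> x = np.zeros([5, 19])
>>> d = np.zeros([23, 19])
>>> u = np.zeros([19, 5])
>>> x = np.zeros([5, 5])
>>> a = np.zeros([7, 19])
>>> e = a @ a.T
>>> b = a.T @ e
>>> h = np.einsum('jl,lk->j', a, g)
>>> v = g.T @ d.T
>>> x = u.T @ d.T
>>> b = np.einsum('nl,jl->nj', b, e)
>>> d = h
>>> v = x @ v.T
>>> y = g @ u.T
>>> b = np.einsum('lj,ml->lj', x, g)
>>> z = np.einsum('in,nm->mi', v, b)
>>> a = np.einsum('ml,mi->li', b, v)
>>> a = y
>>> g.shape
(19, 5)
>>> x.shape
(5, 23)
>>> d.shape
(7,)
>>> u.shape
(19, 5)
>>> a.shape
(19, 19)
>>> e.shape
(7, 7)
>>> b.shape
(5, 23)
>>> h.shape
(7,)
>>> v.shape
(5, 5)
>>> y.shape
(19, 19)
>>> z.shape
(23, 5)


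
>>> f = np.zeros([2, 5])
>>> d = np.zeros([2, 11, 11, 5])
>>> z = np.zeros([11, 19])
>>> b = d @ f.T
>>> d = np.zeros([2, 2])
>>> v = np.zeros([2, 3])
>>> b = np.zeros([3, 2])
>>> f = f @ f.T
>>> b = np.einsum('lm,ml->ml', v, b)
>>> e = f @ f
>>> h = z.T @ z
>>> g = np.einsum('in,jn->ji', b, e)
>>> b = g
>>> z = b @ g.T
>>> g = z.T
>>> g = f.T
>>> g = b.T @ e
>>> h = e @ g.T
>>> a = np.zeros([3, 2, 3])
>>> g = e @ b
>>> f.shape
(2, 2)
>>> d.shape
(2, 2)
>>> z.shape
(2, 2)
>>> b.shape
(2, 3)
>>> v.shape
(2, 3)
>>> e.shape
(2, 2)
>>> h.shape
(2, 3)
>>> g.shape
(2, 3)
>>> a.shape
(3, 2, 3)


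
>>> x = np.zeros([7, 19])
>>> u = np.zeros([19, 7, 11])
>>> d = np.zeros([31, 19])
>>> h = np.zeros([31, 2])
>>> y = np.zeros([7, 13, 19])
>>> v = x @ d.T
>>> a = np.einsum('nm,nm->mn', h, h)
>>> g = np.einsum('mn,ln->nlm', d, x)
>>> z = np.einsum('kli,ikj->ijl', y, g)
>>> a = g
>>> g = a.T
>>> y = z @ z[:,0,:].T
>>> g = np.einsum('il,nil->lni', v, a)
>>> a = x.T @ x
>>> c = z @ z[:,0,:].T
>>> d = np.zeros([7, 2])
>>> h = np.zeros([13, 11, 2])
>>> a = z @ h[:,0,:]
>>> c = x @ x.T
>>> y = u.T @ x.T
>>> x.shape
(7, 19)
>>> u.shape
(19, 7, 11)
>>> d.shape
(7, 2)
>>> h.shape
(13, 11, 2)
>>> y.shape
(11, 7, 7)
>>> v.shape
(7, 31)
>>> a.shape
(19, 31, 2)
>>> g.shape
(31, 19, 7)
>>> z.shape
(19, 31, 13)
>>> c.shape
(7, 7)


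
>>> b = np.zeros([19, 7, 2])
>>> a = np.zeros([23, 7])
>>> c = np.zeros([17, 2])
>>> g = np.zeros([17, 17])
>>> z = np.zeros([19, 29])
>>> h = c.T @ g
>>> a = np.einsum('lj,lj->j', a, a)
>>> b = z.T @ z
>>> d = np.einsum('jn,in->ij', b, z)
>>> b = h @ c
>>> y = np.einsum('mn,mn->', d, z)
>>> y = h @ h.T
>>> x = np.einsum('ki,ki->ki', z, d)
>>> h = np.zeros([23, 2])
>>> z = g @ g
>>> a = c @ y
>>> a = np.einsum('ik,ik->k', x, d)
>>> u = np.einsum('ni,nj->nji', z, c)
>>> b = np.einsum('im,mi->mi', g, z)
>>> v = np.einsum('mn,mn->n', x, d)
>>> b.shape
(17, 17)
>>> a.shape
(29,)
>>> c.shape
(17, 2)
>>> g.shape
(17, 17)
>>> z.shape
(17, 17)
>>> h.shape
(23, 2)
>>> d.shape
(19, 29)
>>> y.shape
(2, 2)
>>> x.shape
(19, 29)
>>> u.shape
(17, 2, 17)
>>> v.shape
(29,)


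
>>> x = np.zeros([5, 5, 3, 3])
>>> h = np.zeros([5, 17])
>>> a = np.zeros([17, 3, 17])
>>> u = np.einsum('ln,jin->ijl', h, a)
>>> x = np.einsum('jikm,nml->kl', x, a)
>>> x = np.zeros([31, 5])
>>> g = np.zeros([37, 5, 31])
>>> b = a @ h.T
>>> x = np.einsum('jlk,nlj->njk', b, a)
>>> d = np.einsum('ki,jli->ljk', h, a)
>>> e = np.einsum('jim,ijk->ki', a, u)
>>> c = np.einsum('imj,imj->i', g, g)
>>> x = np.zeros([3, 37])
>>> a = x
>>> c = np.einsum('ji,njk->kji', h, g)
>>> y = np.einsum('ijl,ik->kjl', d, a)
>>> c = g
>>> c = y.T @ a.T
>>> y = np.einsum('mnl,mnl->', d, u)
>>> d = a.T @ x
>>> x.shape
(3, 37)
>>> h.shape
(5, 17)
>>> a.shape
(3, 37)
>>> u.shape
(3, 17, 5)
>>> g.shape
(37, 5, 31)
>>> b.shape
(17, 3, 5)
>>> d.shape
(37, 37)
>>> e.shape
(5, 3)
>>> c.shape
(5, 17, 3)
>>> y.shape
()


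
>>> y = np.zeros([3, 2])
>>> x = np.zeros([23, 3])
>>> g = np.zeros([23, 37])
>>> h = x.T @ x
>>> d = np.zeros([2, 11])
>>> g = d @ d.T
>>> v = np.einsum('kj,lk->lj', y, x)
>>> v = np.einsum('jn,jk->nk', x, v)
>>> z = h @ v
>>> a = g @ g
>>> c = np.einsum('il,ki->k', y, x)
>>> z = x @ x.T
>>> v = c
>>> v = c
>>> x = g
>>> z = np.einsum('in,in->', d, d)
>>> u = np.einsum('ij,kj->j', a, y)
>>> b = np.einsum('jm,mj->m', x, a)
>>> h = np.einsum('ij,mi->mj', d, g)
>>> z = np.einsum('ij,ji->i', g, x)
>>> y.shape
(3, 2)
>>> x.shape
(2, 2)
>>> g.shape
(2, 2)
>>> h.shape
(2, 11)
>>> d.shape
(2, 11)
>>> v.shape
(23,)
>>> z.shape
(2,)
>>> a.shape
(2, 2)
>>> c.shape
(23,)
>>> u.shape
(2,)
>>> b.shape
(2,)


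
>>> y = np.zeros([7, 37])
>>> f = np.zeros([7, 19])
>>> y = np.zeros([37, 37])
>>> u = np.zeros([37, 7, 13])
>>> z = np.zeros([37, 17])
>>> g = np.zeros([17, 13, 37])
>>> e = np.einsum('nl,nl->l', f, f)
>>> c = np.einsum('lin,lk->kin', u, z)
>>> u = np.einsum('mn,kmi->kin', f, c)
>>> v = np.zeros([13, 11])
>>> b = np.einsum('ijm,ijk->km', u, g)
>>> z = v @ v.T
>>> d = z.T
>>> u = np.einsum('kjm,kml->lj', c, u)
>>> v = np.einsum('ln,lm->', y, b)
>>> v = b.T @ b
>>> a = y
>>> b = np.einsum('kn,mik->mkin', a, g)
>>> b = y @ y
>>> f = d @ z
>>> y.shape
(37, 37)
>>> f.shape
(13, 13)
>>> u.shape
(19, 7)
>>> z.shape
(13, 13)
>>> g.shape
(17, 13, 37)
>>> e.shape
(19,)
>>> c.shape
(17, 7, 13)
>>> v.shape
(19, 19)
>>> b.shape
(37, 37)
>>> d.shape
(13, 13)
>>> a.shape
(37, 37)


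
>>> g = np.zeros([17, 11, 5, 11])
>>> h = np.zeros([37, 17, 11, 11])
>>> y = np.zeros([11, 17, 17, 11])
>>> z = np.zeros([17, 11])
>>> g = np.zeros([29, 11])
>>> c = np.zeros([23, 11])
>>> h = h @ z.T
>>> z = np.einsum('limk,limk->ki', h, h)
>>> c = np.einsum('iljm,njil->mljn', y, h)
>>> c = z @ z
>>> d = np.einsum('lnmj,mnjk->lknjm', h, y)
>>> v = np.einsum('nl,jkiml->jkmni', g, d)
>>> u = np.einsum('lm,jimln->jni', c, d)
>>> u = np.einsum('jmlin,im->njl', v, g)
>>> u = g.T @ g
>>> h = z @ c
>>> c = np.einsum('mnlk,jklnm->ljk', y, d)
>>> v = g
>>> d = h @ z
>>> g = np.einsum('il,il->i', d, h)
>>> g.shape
(17,)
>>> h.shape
(17, 17)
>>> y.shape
(11, 17, 17, 11)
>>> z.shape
(17, 17)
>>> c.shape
(17, 37, 11)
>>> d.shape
(17, 17)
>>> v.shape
(29, 11)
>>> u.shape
(11, 11)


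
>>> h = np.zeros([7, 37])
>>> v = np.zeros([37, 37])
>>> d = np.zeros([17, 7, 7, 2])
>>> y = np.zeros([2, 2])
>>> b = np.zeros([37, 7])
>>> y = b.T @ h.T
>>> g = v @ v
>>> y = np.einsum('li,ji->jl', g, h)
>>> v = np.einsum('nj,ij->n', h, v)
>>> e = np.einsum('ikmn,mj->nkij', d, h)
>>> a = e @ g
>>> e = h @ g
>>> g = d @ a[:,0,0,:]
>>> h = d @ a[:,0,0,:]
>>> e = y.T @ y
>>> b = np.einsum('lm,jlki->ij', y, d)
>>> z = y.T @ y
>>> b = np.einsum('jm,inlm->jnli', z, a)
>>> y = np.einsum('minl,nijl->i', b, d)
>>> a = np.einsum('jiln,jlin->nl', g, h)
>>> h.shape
(17, 7, 7, 37)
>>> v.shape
(7,)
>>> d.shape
(17, 7, 7, 2)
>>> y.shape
(7,)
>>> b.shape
(37, 7, 17, 2)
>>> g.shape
(17, 7, 7, 37)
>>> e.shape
(37, 37)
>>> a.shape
(37, 7)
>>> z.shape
(37, 37)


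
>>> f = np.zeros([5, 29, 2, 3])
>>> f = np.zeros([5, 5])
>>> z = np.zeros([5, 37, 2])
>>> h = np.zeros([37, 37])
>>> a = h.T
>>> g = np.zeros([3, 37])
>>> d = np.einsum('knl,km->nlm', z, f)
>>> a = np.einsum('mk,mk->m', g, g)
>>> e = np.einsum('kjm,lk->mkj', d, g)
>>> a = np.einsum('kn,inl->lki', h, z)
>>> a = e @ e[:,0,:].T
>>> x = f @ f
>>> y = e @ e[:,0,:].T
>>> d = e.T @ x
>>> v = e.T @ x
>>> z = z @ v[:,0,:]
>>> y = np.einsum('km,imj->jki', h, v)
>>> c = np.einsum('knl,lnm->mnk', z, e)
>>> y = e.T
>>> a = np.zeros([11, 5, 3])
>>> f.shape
(5, 5)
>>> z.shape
(5, 37, 5)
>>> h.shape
(37, 37)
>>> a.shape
(11, 5, 3)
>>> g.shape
(3, 37)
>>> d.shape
(2, 37, 5)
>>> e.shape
(5, 37, 2)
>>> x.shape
(5, 5)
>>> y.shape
(2, 37, 5)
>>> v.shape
(2, 37, 5)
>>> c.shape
(2, 37, 5)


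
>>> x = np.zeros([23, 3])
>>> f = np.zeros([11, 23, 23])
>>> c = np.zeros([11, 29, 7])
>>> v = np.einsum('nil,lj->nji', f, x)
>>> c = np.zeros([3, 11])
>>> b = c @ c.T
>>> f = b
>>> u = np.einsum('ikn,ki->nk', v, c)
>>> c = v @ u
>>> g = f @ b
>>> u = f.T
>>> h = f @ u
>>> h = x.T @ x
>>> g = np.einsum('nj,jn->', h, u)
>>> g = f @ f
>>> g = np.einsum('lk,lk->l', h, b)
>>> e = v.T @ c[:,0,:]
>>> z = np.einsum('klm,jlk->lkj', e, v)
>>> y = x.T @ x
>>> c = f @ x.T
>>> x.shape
(23, 3)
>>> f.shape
(3, 3)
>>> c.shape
(3, 23)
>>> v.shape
(11, 3, 23)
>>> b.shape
(3, 3)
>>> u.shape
(3, 3)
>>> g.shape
(3,)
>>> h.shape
(3, 3)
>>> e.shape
(23, 3, 3)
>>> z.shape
(3, 23, 11)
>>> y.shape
(3, 3)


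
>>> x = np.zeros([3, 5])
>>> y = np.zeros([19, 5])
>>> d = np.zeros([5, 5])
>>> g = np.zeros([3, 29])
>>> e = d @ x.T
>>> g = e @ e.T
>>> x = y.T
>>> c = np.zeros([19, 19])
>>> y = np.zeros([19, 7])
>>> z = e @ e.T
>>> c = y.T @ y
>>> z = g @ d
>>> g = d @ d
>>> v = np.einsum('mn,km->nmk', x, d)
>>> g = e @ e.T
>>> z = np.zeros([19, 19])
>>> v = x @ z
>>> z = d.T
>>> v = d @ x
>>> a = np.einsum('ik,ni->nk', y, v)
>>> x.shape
(5, 19)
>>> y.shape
(19, 7)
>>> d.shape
(5, 5)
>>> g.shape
(5, 5)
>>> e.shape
(5, 3)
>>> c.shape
(7, 7)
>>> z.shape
(5, 5)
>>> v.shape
(5, 19)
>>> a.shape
(5, 7)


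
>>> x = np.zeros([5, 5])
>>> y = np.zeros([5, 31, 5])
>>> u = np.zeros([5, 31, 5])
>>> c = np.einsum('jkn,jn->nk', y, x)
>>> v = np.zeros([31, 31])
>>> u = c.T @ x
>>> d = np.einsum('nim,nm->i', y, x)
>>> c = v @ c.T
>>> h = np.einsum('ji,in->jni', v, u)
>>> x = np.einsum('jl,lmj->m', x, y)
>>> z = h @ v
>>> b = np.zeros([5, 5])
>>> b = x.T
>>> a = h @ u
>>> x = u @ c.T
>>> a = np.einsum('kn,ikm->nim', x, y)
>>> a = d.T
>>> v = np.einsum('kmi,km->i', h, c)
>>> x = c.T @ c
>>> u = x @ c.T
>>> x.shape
(5, 5)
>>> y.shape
(5, 31, 5)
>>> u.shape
(5, 31)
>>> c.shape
(31, 5)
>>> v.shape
(31,)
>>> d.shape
(31,)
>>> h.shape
(31, 5, 31)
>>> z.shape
(31, 5, 31)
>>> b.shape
(31,)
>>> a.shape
(31,)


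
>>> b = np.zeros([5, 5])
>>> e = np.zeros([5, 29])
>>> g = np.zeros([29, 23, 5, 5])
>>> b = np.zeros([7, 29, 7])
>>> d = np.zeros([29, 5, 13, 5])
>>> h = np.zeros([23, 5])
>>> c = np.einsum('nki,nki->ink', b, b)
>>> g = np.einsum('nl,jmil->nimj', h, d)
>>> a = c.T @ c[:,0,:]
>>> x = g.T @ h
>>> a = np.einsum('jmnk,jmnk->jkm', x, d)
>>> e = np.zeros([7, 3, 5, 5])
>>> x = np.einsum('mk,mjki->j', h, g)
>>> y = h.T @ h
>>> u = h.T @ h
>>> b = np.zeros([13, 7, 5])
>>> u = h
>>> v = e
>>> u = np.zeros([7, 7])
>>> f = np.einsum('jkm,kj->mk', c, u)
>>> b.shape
(13, 7, 5)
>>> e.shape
(7, 3, 5, 5)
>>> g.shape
(23, 13, 5, 29)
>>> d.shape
(29, 5, 13, 5)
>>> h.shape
(23, 5)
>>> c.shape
(7, 7, 29)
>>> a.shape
(29, 5, 5)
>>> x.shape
(13,)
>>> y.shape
(5, 5)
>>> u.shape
(7, 7)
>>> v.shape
(7, 3, 5, 5)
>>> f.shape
(29, 7)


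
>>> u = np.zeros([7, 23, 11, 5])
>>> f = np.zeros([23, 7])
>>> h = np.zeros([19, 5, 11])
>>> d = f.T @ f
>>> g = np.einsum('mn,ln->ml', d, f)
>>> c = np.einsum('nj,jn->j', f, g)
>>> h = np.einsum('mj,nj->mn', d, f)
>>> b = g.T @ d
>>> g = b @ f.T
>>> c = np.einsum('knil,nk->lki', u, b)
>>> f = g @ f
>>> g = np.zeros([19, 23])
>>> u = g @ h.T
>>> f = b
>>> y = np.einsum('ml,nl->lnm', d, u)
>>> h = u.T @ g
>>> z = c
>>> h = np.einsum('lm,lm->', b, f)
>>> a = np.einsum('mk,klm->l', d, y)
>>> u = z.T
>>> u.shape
(11, 7, 5)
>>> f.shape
(23, 7)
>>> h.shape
()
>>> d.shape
(7, 7)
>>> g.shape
(19, 23)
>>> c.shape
(5, 7, 11)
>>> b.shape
(23, 7)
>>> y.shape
(7, 19, 7)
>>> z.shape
(5, 7, 11)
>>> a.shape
(19,)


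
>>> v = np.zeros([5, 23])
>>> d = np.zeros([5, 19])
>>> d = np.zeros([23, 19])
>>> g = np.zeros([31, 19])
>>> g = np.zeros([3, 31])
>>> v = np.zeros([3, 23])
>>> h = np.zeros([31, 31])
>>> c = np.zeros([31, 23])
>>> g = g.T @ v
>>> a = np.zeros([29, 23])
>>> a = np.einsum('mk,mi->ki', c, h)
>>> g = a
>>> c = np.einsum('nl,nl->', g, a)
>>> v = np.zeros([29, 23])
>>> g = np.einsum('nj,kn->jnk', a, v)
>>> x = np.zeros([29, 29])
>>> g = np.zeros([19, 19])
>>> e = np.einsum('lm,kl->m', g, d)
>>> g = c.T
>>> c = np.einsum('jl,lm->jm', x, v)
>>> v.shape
(29, 23)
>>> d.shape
(23, 19)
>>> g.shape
()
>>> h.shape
(31, 31)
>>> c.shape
(29, 23)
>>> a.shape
(23, 31)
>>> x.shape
(29, 29)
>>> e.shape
(19,)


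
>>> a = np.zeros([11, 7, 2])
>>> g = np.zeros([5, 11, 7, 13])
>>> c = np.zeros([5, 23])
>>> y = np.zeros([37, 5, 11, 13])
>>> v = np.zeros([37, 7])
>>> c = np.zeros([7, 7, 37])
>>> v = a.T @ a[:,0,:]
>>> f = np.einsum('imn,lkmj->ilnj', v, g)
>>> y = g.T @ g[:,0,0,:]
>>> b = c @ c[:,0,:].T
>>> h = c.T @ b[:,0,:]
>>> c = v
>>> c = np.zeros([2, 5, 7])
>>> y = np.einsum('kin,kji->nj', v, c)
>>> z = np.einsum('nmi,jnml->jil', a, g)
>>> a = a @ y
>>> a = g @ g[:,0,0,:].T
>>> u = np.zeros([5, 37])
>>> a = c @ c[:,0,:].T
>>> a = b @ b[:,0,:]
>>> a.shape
(7, 7, 7)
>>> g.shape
(5, 11, 7, 13)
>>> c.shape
(2, 5, 7)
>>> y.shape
(2, 5)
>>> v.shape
(2, 7, 2)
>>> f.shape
(2, 5, 2, 13)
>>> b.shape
(7, 7, 7)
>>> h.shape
(37, 7, 7)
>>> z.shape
(5, 2, 13)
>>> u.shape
(5, 37)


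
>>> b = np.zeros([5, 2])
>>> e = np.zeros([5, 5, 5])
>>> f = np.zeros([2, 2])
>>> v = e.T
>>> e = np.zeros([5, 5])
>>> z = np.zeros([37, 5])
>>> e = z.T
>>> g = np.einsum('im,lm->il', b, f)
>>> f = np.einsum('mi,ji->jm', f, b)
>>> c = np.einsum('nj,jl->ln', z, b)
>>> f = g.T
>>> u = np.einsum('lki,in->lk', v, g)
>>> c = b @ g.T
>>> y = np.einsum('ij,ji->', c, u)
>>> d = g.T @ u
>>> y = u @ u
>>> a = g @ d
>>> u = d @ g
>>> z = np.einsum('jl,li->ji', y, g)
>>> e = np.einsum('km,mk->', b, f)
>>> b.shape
(5, 2)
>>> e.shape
()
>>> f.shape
(2, 5)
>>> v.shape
(5, 5, 5)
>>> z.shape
(5, 2)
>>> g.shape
(5, 2)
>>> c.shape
(5, 5)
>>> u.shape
(2, 2)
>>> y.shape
(5, 5)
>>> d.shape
(2, 5)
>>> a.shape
(5, 5)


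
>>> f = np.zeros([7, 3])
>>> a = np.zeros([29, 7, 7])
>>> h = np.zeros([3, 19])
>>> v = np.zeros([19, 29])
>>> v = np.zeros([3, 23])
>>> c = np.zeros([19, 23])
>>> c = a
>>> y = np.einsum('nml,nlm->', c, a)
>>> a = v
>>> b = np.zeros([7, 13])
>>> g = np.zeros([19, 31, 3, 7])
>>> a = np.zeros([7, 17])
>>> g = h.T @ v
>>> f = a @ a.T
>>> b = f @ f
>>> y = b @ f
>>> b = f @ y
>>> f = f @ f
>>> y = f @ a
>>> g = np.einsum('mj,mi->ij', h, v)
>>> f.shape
(7, 7)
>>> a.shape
(7, 17)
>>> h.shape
(3, 19)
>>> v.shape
(3, 23)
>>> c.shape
(29, 7, 7)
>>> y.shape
(7, 17)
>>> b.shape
(7, 7)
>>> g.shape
(23, 19)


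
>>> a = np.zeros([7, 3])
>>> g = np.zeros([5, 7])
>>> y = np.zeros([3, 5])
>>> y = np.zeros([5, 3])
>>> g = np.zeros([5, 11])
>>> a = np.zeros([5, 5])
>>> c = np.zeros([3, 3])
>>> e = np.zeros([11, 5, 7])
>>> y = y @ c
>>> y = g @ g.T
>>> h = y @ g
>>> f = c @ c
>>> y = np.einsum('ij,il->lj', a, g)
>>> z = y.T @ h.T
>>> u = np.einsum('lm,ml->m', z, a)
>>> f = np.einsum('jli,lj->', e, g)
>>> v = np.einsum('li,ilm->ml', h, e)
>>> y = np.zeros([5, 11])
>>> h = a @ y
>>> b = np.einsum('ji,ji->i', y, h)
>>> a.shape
(5, 5)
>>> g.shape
(5, 11)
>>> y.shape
(5, 11)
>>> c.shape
(3, 3)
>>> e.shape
(11, 5, 7)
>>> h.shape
(5, 11)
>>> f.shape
()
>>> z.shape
(5, 5)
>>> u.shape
(5,)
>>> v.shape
(7, 5)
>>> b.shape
(11,)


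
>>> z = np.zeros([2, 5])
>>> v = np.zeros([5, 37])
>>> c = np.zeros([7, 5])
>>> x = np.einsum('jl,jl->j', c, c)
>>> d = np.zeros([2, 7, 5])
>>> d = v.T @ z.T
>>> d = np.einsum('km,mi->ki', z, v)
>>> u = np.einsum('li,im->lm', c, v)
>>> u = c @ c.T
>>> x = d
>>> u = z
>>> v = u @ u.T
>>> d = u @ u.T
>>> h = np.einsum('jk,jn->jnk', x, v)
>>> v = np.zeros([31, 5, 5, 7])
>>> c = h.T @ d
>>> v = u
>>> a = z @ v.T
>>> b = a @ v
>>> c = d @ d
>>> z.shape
(2, 5)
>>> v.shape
(2, 5)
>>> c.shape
(2, 2)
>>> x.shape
(2, 37)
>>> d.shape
(2, 2)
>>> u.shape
(2, 5)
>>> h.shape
(2, 2, 37)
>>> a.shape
(2, 2)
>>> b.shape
(2, 5)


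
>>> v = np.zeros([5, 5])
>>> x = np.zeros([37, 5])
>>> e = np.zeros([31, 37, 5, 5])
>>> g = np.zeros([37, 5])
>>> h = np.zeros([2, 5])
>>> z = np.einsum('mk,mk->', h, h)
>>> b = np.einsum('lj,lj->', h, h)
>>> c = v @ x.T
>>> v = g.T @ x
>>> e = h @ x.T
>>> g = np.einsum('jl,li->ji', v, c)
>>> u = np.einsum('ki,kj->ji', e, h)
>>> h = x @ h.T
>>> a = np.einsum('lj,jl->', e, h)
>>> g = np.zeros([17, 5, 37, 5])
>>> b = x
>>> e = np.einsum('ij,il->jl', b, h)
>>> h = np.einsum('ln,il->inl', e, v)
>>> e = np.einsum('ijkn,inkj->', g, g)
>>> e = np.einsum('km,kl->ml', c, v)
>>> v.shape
(5, 5)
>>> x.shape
(37, 5)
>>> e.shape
(37, 5)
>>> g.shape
(17, 5, 37, 5)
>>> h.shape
(5, 2, 5)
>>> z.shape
()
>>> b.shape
(37, 5)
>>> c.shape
(5, 37)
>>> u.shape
(5, 37)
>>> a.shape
()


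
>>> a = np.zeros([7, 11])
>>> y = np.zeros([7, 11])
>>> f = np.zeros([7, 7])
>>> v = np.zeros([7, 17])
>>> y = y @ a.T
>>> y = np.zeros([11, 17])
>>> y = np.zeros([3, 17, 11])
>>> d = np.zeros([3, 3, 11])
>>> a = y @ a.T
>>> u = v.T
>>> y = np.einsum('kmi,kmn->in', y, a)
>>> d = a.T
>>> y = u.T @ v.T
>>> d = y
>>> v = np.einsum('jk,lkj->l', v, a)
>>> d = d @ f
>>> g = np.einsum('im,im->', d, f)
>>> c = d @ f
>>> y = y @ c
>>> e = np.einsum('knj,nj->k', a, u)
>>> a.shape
(3, 17, 7)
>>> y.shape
(7, 7)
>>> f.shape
(7, 7)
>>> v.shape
(3,)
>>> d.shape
(7, 7)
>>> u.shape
(17, 7)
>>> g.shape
()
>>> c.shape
(7, 7)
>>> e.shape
(3,)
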